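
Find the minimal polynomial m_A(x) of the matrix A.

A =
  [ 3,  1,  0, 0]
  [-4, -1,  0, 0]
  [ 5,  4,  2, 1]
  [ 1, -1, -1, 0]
x^2 - 2*x + 1

The characteristic polynomial is χ_A(x) = (x - 1)^4, so the eigenvalues are known. The minimal polynomial is
  m_A(x) = Π_λ (x − λ)^{k_λ}
where k_λ is the size of the *largest* Jordan block for λ (equivalently, the smallest k with (A − λI)^k v = 0 for every generalised eigenvector v of λ).

  λ = 1: largest Jordan block has size 2, contributing (x − 1)^2

So m_A(x) = (x - 1)^2 = x^2 - 2*x + 1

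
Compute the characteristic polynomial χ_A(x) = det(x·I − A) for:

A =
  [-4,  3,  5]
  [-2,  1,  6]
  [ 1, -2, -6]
x^3 + 9*x^2 + 27*x + 27

Expanding det(x·I − A) (e.g. by cofactor expansion or by noting that A is similar to its Jordan form J, which has the same characteristic polynomial as A) gives
  χ_A(x) = x^3 + 9*x^2 + 27*x + 27
which factors as (x + 3)^3. The eigenvalues (with algebraic multiplicities) are λ = -3 with multiplicity 3.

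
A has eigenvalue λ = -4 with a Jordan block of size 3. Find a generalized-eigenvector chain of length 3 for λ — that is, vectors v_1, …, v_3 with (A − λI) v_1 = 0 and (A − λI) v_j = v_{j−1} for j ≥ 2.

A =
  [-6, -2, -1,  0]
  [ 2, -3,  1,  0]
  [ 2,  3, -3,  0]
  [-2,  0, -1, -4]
A Jordan chain for λ = -4 of length 3:
v_1 = (-2, 0, 4, 2)ᵀ
v_2 = (-2, 2, 2, -2)ᵀ
v_3 = (1, 0, 0, 0)ᵀ

Let N = A − (-4)·I. We want v_3 with N^3 v_3 = 0 but N^2 v_3 ≠ 0; then v_{j-1} := N · v_j for j = 3, …, 2.

Pick v_3 = (1, 0, 0, 0)ᵀ.
Then v_2 = N · v_3 = (-2, 2, 2, -2)ᵀ.
Then v_1 = N · v_2 = (-2, 0, 4, 2)ᵀ.

Sanity check: (A − (-4)·I) v_1 = (0, 0, 0, 0)ᵀ = 0. ✓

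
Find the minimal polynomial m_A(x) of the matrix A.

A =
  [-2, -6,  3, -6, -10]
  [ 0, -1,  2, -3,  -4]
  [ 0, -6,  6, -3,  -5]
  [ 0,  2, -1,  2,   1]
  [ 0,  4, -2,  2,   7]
x^5 - 12*x^4 + 44*x^3 - 18*x^2 - 189*x + 270

The characteristic polynomial is χ_A(x) = (x - 5)*(x - 3)^3*(x + 2), so the eigenvalues are known. The minimal polynomial is
  m_A(x) = Π_λ (x − λ)^{k_λ}
where k_λ is the size of the *largest* Jordan block for λ (equivalently, the smallest k with (A − λI)^k v = 0 for every generalised eigenvector v of λ).

  λ = -2: largest Jordan block has size 1, contributing (x + 2)
  λ = 3: largest Jordan block has size 3, contributing (x − 3)^3
  λ = 5: largest Jordan block has size 1, contributing (x − 5)

So m_A(x) = (x - 5)*(x - 3)^3*(x + 2) = x^5 - 12*x^4 + 44*x^3 - 18*x^2 - 189*x + 270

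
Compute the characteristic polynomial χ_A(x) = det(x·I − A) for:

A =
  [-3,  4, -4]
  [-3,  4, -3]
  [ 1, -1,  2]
x^3 - 3*x^2 + 3*x - 1

Expanding det(x·I − A) (e.g. by cofactor expansion or by noting that A is similar to its Jordan form J, which has the same characteristic polynomial as A) gives
  χ_A(x) = x^3 - 3*x^2 + 3*x - 1
which factors as (x - 1)^3. The eigenvalues (with algebraic multiplicities) are λ = 1 with multiplicity 3.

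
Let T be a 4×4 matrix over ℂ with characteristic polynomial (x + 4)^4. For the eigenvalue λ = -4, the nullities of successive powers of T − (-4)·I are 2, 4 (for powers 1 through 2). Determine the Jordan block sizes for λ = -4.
Block sizes for λ = -4: [2, 2]

From the dimensions of kernels of powers, the number of Jordan blocks of size at least j is d_j − d_{j−1} where d_j = dim ker(N^j) (with d_0 = 0). Computing the differences gives [2, 2].
The number of blocks of size exactly k is (#blocks of size ≥ k) − (#blocks of size ≥ k + 1), so the partition is: 2 block(s) of size 2.
In nonincreasing order the block sizes are [2, 2].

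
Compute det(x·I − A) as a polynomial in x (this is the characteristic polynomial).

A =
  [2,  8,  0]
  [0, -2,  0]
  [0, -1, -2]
x^3 + 2*x^2 - 4*x - 8

Expanding det(x·I − A) (e.g. by cofactor expansion or by noting that A is similar to its Jordan form J, which has the same characteristic polynomial as A) gives
  χ_A(x) = x^3 + 2*x^2 - 4*x - 8
which factors as (x - 2)*(x + 2)^2. The eigenvalues (with algebraic multiplicities) are λ = -2 with multiplicity 2, λ = 2 with multiplicity 1.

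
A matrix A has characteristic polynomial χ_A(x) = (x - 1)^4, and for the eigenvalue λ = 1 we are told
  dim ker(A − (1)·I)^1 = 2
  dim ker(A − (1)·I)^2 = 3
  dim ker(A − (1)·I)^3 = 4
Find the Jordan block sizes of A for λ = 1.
Block sizes for λ = 1: [3, 1]

From the dimensions of kernels of powers, the number of Jordan blocks of size at least j is d_j − d_{j−1} where d_j = dim ker(N^j) (with d_0 = 0). Computing the differences gives [2, 1, 1].
The number of blocks of size exactly k is (#blocks of size ≥ k) − (#blocks of size ≥ k + 1), so the partition is: 1 block(s) of size 1, 1 block(s) of size 3.
In nonincreasing order the block sizes are [3, 1].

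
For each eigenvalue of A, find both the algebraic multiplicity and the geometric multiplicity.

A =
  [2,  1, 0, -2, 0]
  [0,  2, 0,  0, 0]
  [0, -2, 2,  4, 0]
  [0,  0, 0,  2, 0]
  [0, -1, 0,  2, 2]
λ = 2: alg = 5, geom = 4

Step 1 — factor the characteristic polynomial to read off the algebraic multiplicities:
  χ_A(x) = (x - 2)^5

Step 2 — compute geometric multiplicities via the rank-nullity identity g(λ) = n − rank(A − λI):
  rank(A − (2)·I) = 1, so dim ker(A − (2)·I) = n − 1 = 4

Summary:
  λ = 2: algebraic multiplicity = 5, geometric multiplicity = 4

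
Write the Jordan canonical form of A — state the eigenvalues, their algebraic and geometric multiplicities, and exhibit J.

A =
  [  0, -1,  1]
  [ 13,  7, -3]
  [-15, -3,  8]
J_3(5)

The characteristic polynomial is
  det(x·I − A) = x^3 - 15*x^2 + 75*x - 125 = (x - 5)^3

Eigenvalues and multiplicities (the geometric multiplicity of λ is n − rank(A − λI), which equals the number of Jordan blocks for λ):
  λ = 5: algebraic multiplicity = 3, geometric multiplicity = 1

Determining the block sizes for each eigenvalue:
  λ = 5: one block (gm = 1), so the single block has size am = 3 → block sizes [3]

Assembling the blocks gives a Jordan form
J =
  [5, 1, 0]
  [0, 5, 1]
  [0, 0, 5]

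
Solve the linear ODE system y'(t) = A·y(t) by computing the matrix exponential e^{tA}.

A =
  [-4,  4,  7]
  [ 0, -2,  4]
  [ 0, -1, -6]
e^{tA} =
  [exp(-4*t), t^2*exp(-4*t)/2 + 4*t*exp(-4*t), t^2*exp(-4*t) + 7*t*exp(-4*t)]
  [0, 2*t*exp(-4*t) + exp(-4*t), 4*t*exp(-4*t)]
  [0, -t*exp(-4*t), -2*t*exp(-4*t) + exp(-4*t)]

Strategy: write A = P · J · P⁻¹ where J is a Jordan canonical form, so e^{tA} = P · e^{tJ} · P⁻¹, and e^{tJ} can be computed block-by-block.

A has Jordan form
J =
  [-4,  1,  0]
  [ 0, -4,  1]
  [ 0,  0, -4]
(up to reordering of blocks).

Per-block formulas:
  For a 3×3 Jordan block J_3(-4): exp(t · J_3(-4)) = e^(-4t)·(I + t·N + (t^2/2)·N^2), where N is the 3×3 nilpotent shift.

After assembling e^{tJ} and conjugating by P, we get:

e^{tA} =
  [exp(-4*t), t^2*exp(-4*t)/2 + 4*t*exp(-4*t), t^2*exp(-4*t) + 7*t*exp(-4*t)]
  [0, 2*t*exp(-4*t) + exp(-4*t), 4*t*exp(-4*t)]
  [0, -t*exp(-4*t), -2*t*exp(-4*t) + exp(-4*t)]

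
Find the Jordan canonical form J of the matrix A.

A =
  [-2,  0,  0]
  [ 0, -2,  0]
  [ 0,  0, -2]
J_1(-2) ⊕ J_1(-2) ⊕ J_1(-2)

The characteristic polynomial is
  det(x·I − A) = x^3 + 6*x^2 + 12*x + 8 = (x + 2)^3

Eigenvalues and multiplicities (the geometric multiplicity of λ is n − rank(A − λI), which equals the number of Jordan blocks for λ):
  λ = -2: algebraic multiplicity = 3, geometric multiplicity = 3

Determining the block sizes for each eigenvalue:
  λ = -2: gm = am = 3, so every block has size 1 → block sizes [1, 1, 1]

Assembling the blocks gives a Jordan form
J =
  [-2,  0,  0]
  [ 0, -2,  0]
  [ 0,  0, -2]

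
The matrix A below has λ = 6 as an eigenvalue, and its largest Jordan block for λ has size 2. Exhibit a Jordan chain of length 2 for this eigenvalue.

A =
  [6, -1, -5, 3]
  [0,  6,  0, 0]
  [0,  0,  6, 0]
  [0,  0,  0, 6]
A Jordan chain for λ = 6 of length 2:
v_1 = (-1, 0, 0, 0)ᵀ
v_2 = (0, 1, 0, 0)ᵀ

Let N = A − (6)·I. We want v_2 with N^2 v_2 = 0 but N^1 v_2 ≠ 0; then v_{j-1} := N · v_j for j = 2, …, 2.

Pick v_2 = (0, 1, 0, 0)ᵀ.
Then v_1 = N · v_2 = (-1, 0, 0, 0)ᵀ.

Sanity check: (A − (6)·I) v_1 = (0, 0, 0, 0)ᵀ = 0. ✓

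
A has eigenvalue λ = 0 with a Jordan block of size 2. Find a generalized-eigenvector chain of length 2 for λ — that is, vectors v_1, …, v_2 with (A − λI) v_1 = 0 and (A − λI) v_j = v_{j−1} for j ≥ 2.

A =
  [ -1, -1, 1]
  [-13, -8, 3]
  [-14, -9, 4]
A Jordan chain for λ = 0 of length 2:
v_1 = (1, -2, -1)ᵀ
v_2 = (2, -3, 0)ᵀ

Let N = A − (0)·I. We want v_2 with N^2 v_2 = 0 but N^1 v_2 ≠ 0; then v_{j-1} := N · v_j for j = 2, …, 2.

Pick v_2 = (2, -3, 0)ᵀ.
Then v_1 = N · v_2 = (1, -2, -1)ᵀ.

Sanity check: (A − (0)·I) v_1 = (0, 0, 0)ᵀ = 0. ✓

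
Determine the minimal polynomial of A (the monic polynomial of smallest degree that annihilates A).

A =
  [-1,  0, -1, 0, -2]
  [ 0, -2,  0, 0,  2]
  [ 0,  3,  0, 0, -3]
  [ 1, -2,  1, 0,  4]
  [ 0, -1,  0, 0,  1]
x^3 + 2*x^2 + x

The characteristic polynomial is χ_A(x) = x^3*(x + 1)^2, so the eigenvalues are known. The minimal polynomial is
  m_A(x) = Π_λ (x − λ)^{k_λ}
where k_λ is the size of the *largest* Jordan block for λ (equivalently, the smallest k with (A − λI)^k v = 0 for every generalised eigenvector v of λ).

  λ = -1: largest Jordan block has size 2, contributing (x + 1)^2
  λ = 0: largest Jordan block has size 1, contributing (x − 0)

So m_A(x) = x*(x + 1)^2 = x^3 + 2*x^2 + x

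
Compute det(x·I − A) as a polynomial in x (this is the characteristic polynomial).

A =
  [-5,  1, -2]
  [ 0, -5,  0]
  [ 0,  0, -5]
x^3 + 15*x^2 + 75*x + 125

Expanding det(x·I − A) (e.g. by cofactor expansion or by noting that A is similar to its Jordan form J, which has the same characteristic polynomial as A) gives
  χ_A(x) = x^3 + 15*x^2 + 75*x + 125
which factors as (x + 5)^3. The eigenvalues (with algebraic multiplicities) are λ = -5 with multiplicity 3.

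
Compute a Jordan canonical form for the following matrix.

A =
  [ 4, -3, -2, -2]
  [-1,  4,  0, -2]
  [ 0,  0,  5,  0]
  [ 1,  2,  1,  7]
J_3(5) ⊕ J_1(5)

The characteristic polynomial is
  det(x·I − A) = x^4 - 20*x^3 + 150*x^2 - 500*x + 625 = (x - 5)^4

Eigenvalues and multiplicities (the geometric multiplicity of λ is n − rank(A − λI), which equals the number of Jordan blocks for λ):
  λ = 5: algebraic multiplicity = 4, geometric multiplicity = 2

Determining the block sizes for each eigenvalue:
  λ = 5: with am = 4 and gm = 2, the partition is not yet determined (e.g. several partitions of 4 into 2 parts exist). Let N = A − (5)·I. Computing rank(N^1) = 2, rank(N^2) = 1, rank(N^3) = 0; the number of blocks of size ≥ j is rank(N^{j−1}) − rank(N^j), giving [2, 1, 1]. So we have 1 block(s) of size 3, 1 block(s) of size 1 → block sizes [3, 1]

Assembling the blocks gives a Jordan form
J =
  [5, 1, 0, 0]
  [0, 5, 1, 0]
  [0, 0, 5, 0]
  [0, 0, 0, 5]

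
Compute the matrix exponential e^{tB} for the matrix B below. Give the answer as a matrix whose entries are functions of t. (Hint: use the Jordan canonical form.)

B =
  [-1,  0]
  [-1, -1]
e^{tB} =
  [exp(-t), 0]
  [-t*exp(-t), exp(-t)]

Strategy: write B = P · J · P⁻¹ where J is a Jordan canonical form, so e^{tB} = P · e^{tJ} · P⁻¹, and e^{tJ} can be computed block-by-block.

B has Jordan form
J =
  [-1,  1]
  [ 0, -1]
(up to reordering of blocks).

Per-block formulas:
  For a 2×2 Jordan block J_2(-1): exp(t · J_2(-1)) = e^(-1t)·(I + t·N), where N is the 2×2 nilpotent shift.

After assembling e^{tJ} and conjugating by P, we get:

e^{tB} =
  [exp(-t), 0]
  [-t*exp(-t), exp(-t)]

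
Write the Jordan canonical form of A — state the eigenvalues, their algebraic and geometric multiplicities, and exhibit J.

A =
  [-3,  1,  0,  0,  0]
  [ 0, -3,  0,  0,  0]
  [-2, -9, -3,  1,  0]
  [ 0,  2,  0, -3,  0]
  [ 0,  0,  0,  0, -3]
J_2(-3) ⊕ J_2(-3) ⊕ J_1(-3)

The characteristic polynomial is
  det(x·I − A) = x^5 + 15*x^4 + 90*x^3 + 270*x^2 + 405*x + 243 = (x + 3)^5

Eigenvalues and multiplicities (the geometric multiplicity of λ is n − rank(A − λI), which equals the number of Jordan blocks for λ):
  λ = -3: algebraic multiplicity = 5, geometric multiplicity = 3

Determining the block sizes for each eigenvalue:
  λ = -3: with am = 5 and gm = 3, the partition is not yet determined (e.g. several partitions of 5 into 3 parts exist). Let N = A − (-3)·I. Computing rank(N^1) = 2, rank(N^2) = 0; the number of blocks of size ≥ j is rank(N^{j−1}) − rank(N^j), giving [3, 2]. So we have 2 block(s) of size 2, 1 block(s) of size 1 → block sizes [2, 2, 1]

Assembling the blocks gives a Jordan form
J =
  [-3,  1,  0,  0,  0]
  [ 0, -3,  0,  0,  0]
  [ 0,  0, -3,  1,  0]
  [ 0,  0,  0, -3,  0]
  [ 0,  0,  0,  0, -3]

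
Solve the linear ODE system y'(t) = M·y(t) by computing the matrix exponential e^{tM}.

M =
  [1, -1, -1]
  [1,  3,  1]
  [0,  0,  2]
e^{tM} =
  [-t*exp(2*t) + exp(2*t), -t*exp(2*t), -t*exp(2*t)]
  [t*exp(2*t), t*exp(2*t) + exp(2*t), t*exp(2*t)]
  [0, 0, exp(2*t)]

Strategy: write M = P · J · P⁻¹ where J is a Jordan canonical form, so e^{tM} = P · e^{tJ} · P⁻¹, and e^{tJ} can be computed block-by-block.

M has Jordan form
J =
  [2, 1, 0]
  [0, 2, 0]
  [0, 0, 2]
(up to reordering of blocks).

Per-block formulas:
  For a 1×1 block at λ = 2: exp(t · [2]) = [e^(2t)].
  For a 2×2 Jordan block J_2(2): exp(t · J_2(2)) = e^(2t)·(I + t·N), where N is the 2×2 nilpotent shift.

After assembling e^{tJ} and conjugating by P, we get:

e^{tM} =
  [-t*exp(2*t) + exp(2*t), -t*exp(2*t), -t*exp(2*t)]
  [t*exp(2*t), t*exp(2*t) + exp(2*t), t*exp(2*t)]
  [0, 0, exp(2*t)]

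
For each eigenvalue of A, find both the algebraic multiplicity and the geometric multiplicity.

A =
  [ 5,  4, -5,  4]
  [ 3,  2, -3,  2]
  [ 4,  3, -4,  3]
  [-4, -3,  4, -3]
λ = 0: alg = 4, geom = 2

Step 1 — factor the characteristic polynomial to read off the algebraic multiplicities:
  χ_A(x) = x^4

Step 2 — compute geometric multiplicities via the rank-nullity identity g(λ) = n − rank(A − λI):
  rank(A − (0)·I) = 2, so dim ker(A − (0)·I) = n − 2 = 2

Summary:
  λ = 0: algebraic multiplicity = 4, geometric multiplicity = 2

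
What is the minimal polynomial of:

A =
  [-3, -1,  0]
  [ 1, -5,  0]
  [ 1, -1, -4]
x^2 + 8*x + 16

The characteristic polynomial is χ_A(x) = (x + 4)^3, so the eigenvalues are known. The minimal polynomial is
  m_A(x) = Π_λ (x − λ)^{k_λ}
where k_λ is the size of the *largest* Jordan block for λ (equivalently, the smallest k with (A − λI)^k v = 0 for every generalised eigenvector v of λ).

  λ = -4: largest Jordan block has size 2, contributing (x + 4)^2

So m_A(x) = (x + 4)^2 = x^2 + 8*x + 16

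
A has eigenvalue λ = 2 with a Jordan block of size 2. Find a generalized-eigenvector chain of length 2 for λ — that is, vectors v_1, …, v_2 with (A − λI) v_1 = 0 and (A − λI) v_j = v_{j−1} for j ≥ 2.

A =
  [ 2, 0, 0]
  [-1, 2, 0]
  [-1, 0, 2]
A Jordan chain for λ = 2 of length 2:
v_1 = (0, -1, -1)ᵀ
v_2 = (1, 0, 0)ᵀ

Let N = A − (2)·I. We want v_2 with N^2 v_2 = 0 but N^1 v_2 ≠ 0; then v_{j-1} := N · v_j for j = 2, …, 2.

Pick v_2 = (1, 0, 0)ᵀ.
Then v_1 = N · v_2 = (0, -1, -1)ᵀ.

Sanity check: (A − (2)·I) v_1 = (0, 0, 0)ᵀ = 0. ✓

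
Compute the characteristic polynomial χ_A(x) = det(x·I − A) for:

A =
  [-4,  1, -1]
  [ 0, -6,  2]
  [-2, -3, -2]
x^3 + 12*x^2 + 48*x + 64

Expanding det(x·I − A) (e.g. by cofactor expansion or by noting that A is similar to its Jordan form J, which has the same characteristic polynomial as A) gives
  χ_A(x) = x^3 + 12*x^2 + 48*x + 64
which factors as (x + 4)^3. The eigenvalues (with algebraic multiplicities) are λ = -4 with multiplicity 3.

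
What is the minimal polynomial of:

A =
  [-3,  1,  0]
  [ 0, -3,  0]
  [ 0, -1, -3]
x^2 + 6*x + 9

The characteristic polynomial is χ_A(x) = (x + 3)^3, so the eigenvalues are known. The minimal polynomial is
  m_A(x) = Π_λ (x − λ)^{k_λ}
where k_λ is the size of the *largest* Jordan block for λ (equivalently, the smallest k with (A − λI)^k v = 0 for every generalised eigenvector v of λ).

  λ = -3: largest Jordan block has size 2, contributing (x + 3)^2

So m_A(x) = (x + 3)^2 = x^2 + 6*x + 9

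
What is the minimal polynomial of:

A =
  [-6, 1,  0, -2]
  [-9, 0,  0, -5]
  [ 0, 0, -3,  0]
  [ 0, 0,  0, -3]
x^3 + 9*x^2 + 27*x + 27

The characteristic polynomial is χ_A(x) = (x + 3)^4, so the eigenvalues are known. The minimal polynomial is
  m_A(x) = Π_λ (x − λ)^{k_λ}
where k_λ is the size of the *largest* Jordan block for λ (equivalently, the smallest k with (A − λI)^k v = 0 for every generalised eigenvector v of λ).

  λ = -3: largest Jordan block has size 3, contributing (x + 3)^3

So m_A(x) = (x + 3)^3 = x^3 + 9*x^2 + 27*x + 27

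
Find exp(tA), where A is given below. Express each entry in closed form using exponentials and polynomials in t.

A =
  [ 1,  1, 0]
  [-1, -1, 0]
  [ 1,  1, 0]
e^{tA} =
  [t + 1, t, 0]
  [-t, 1 - t, 0]
  [t, t, 1]

Strategy: write A = P · J · P⁻¹ where J is a Jordan canonical form, so e^{tA} = P · e^{tJ} · P⁻¹, and e^{tJ} can be computed block-by-block.

A has Jordan form
J =
  [0, 1, 0]
  [0, 0, 0]
  [0, 0, 0]
(up to reordering of blocks).

Per-block formulas:
  For a 1×1 block at λ = 0: exp(t · [0]) = [e^(0t)].
  For a 2×2 Jordan block J_2(0): exp(t · J_2(0)) = e^(0t)·(I + t·N), where N is the 2×2 nilpotent shift.

After assembling e^{tJ} and conjugating by P, we get:

e^{tA} =
  [t + 1, t, 0]
  [-t, 1 - t, 0]
  [t, t, 1]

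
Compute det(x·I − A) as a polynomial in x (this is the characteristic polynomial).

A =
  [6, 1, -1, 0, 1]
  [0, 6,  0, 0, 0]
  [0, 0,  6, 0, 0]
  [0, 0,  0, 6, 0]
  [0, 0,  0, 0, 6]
x^5 - 30*x^4 + 360*x^3 - 2160*x^2 + 6480*x - 7776

Expanding det(x·I − A) (e.g. by cofactor expansion or by noting that A is similar to its Jordan form J, which has the same characteristic polynomial as A) gives
  χ_A(x) = x^5 - 30*x^4 + 360*x^3 - 2160*x^2 + 6480*x - 7776
which factors as (x - 6)^5. The eigenvalues (with algebraic multiplicities) are λ = 6 with multiplicity 5.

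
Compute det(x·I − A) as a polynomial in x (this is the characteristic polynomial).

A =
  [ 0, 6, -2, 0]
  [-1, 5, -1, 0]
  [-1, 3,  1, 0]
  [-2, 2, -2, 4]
x^4 - 10*x^3 + 36*x^2 - 56*x + 32

Expanding det(x·I − A) (e.g. by cofactor expansion or by noting that A is similar to its Jordan form J, which has the same characteristic polynomial as A) gives
  χ_A(x) = x^4 - 10*x^3 + 36*x^2 - 56*x + 32
which factors as (x - 4)*(x - 2)^3. The eigenvalues (with algebraic multiplicities) are λ = 2 with multiplicity 3, λ = 4 with multiplicity 1.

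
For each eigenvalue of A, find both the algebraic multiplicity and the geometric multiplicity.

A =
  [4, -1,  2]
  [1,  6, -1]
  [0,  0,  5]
λ = 5: alg = 3, geom = 1

Step 1 — factor the characteristic polynomial to read off the algebraic multiplicities:
  χ_A(x) = (x - 5)^3

Step 2 — compute geometric multiplicities via the rank-nullity identity g(λ) = n − rank(A − λI):
  rank(A − (5)·I) = 2, so dim ker(A − (5)·I) = n − 2 = 1

Summary:
  λ = 5: algebraic multiplicity = 3, geometric multiplicity = 1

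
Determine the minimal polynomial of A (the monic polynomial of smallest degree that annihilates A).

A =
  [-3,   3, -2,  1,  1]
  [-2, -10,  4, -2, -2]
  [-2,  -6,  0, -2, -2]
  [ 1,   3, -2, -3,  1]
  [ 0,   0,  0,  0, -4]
x^2 + 8*x + 16

The characteristic polynomial is χ_A(x) = (x + 4)^5, so the eigenvalues are known. The minimal polynomial is
  m_A(x) = Π_λ (x − λ)^{k_λ}
where k_λ is the size of the *largest* Jordan block for λ (equivalently, the smallest k with (A − λI)^k v = 0 for every generalised eigenvector v of λ).

  λ = -4: largest Jordan block has size 2, contributing (x + 4)^2

So m_A(x) = (x + 4)^2 = x^2 + 8*x + 16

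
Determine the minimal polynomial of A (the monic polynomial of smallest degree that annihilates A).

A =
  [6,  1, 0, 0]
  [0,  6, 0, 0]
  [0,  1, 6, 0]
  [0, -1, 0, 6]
x^2 - 12*x + 36

The characteristic polynomial is χ_A(x) = (x - 6)^4, so the eigenvalues are known. The minimal polynomial is
  m_A(x) = Π_λ (x − λ)^{k_λ}
where k_λ is the size of the *largest* Jordan block for λ (equivalently, the smallest k with (A − λI)^k v = 0 for every generalised eigenvector v of λ).

  λ = 6: largest Jordan block has size 2, contributing (x − 6)^2

So m_A(x) = (x - 6)^2 = x^2 - 12*x + 36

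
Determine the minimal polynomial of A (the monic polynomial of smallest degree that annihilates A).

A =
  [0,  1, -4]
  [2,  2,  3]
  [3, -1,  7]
x^3 - 9*x^2 + 27*x - 27

The characteristic polynomial is χ_A(x) = (x - 3)^3, so the eigenvalues are known. The minimal polynomial is
  m_A(x) = Π_λ (x − λ)^{k_λ}
where k_λ is the size of the *largest* Jordan block for λ (equivalently, the smallest k with (A − λI)^k v = 0 for every generalised eigenvector v of λ).

  λ = 3: largest Jordan block has size 3, contributing (x − 3)^3

So m_A(x) = (x - 3)^3 = x^3 - 9*x^2 + 27*x - 27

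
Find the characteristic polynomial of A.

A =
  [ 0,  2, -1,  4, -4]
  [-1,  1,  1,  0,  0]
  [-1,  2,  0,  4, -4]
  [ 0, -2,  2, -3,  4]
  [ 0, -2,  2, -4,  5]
x^5 - 3*x^4 + 2*x^3 + 2*x^2 - 3*x + 1

Expanding det(x·I − A) (e.g. by cofactor expansion or by noting that A is similar to its Jordan form J, which has the same characteristic polynomial as A) gives
  χ_A(x) = x^5 - 3*x^4 + 2*x^3 + 2*x^2 - 3*x + 1
which factors as (x - 1)^4*(x + 1). The eigenvalues (with algebraic multiplicities) are λ = -1 with multiplicity 1, λ = 1 with multiplicity 4.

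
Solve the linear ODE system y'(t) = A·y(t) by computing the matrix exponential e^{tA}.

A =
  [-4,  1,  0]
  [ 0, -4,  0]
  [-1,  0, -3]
e^{tA} =
  [exp(-4*t), t*exp(-4*t), 0]
  [0, exp(-4*t), 0]
  [-exp(-3*t) + exp(-4*t), t*exp(-4*t) - exp(-3*t) + exp(-4*t), exp(-3*t)]

Strategy: write A = P · J · P⁻¹ where J is a Jordan canonical form, so e^{tA} = P · e^{tJ} · P⁻¹, and e^{tJ} can be computed block-by-block.

A has Jordan form
J =
  [-4,  1,  0]
  [ 0, -4,  0]
  [ 0,  0, -3]
(up to reordering of blocks).

Per-block formulas:
  For a 1×1 block at λ = -3: exp(t · [-3]) = [e^(-3t)].
  For a 2×2 Jordan block J_2(-4): exp(t · J_2(-4)) = e^(-4t)·(I + t·N), where N is the 2×2 nilpotent shift.

After assembling e^{tJ} and conjugating by P, we get:

e^{tA} =
  [exp(-4*t), t*exp(-4*t), 0]
  [0, exp(-4*t), 0]
  [-exp(-3*t) + exp(-4*t), t*exp(-4*t) - exp(-3*t) + exp(-4*t), exp(-3*t)]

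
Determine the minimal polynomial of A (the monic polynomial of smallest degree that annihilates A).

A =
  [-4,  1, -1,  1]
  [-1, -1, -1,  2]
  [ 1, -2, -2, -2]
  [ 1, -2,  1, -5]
x^3 + 9*x^2 + 27*x + 27

The characteristic polynomial is χ_A(x) = (x + 3)^4, so the eigenvalues are known. The minimal polynomial is
  m_A(x) = Π_λ (x − λ)^{k_λ}
where k_λ is the size of the *largest* Jordan block for λ (equivalently, the smallest k with (A − λI)^k v = 0 for every generalised eigenvector v of λ).

  λ = -3: largest Jordan block has size 3, contributing (x + 3)^3

So m_A(x) = (x + 3)^3 = x^3 + 9*x^2 + 27*x + 27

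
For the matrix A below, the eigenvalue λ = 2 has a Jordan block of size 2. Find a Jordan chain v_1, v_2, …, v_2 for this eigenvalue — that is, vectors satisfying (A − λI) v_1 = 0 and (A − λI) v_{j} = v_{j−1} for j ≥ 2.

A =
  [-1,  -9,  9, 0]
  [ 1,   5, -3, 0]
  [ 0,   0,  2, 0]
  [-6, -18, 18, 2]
A Jordan chain for λ = 2 of length 2:
v_1 = (-3, 1, 0, -6)ᵀ
v_2 = (1, 0, 0, 0)ᵀ

Let N = A − (2)·I. We want v_2 with N^2 v_2 = 0 but N^1 v_2 ≠ 0; then v_{j-1} := N · v_j for j = 2, …, 2.

Pick v_2 = (1, 0, 0, 0)ᵀ.
Then v_1 = N · v_2 = (-3, 1, 0, -6)ᵀ.

Sanity check: (A − (2)·I) v_1 = (0, 0, 0, 0)ᵀ = 0. ✓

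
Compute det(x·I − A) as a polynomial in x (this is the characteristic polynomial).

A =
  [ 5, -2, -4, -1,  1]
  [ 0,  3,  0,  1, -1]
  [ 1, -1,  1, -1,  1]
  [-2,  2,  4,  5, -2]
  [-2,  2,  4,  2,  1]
x^5 - 15*x^4 + 90*x^3 - 270*x^2 + 405*x - 243

Expanding det(x·I − A) (e.g. by cofactor expansion or by noting that A is similar to its Jordan form J, which has the same characteristic polynomial as A) gives
  χ_A(x) = x^5 - 15*x^4 + 90*x^3 - 270*x^2 + 405*x - 243
which factors as (x - 3)^5. The eigenvalues (with algebraic multiplicities) are λ = 3 with multiplicity 5.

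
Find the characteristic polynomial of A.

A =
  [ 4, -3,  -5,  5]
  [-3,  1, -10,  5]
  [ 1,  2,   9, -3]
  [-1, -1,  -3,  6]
x^4 - 20*x^3 + 150*x^2 - 500*x + 625

Expanding det(x·I − A) (e.g. by cofactor expansion or by noting that A is similar to its Jordan form J, which has the same characteristic polynomial as A) gives
  χ_A(x) = x^4 - 20*x^3 + 150*x^2 - 500*x + 625
which factors as (x - 5)^4. The eigenvalues (with algebraic multiplicities) are λ = 5 with multiplicity 4.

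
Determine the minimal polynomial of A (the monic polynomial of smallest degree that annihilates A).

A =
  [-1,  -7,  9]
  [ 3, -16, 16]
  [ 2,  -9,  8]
x^3 + 9*x^2 + 27*x + 27

The characteristic polynomial is χ_A(x) = (x + 3)^3, so the eigenvalues are known. The minimal polynomial is
  m_A(x) = Π_λ (x − λ)^{k_λ}
where k_λ is the size of the *largest* Jordan block for λ (equivalently, the smallest k with (A − λI)^k v = 0 for every generalised eigenvector v of λ).

  λ = -3: largest Jordan block has size 3, contributing (x + 3)^3

So m_A(x) = (x + 3)^3 = x^3 + 9*x^2 + 27*x + 27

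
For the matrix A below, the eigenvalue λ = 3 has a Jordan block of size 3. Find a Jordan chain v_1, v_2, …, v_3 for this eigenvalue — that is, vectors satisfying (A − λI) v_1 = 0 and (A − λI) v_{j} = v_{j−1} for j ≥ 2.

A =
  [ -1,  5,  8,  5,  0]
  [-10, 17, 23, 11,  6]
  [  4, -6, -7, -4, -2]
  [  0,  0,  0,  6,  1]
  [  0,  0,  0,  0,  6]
A Jordan chain for λ = 3 of length 3:
v_1 = (-2, -8, 4, 0, 0)ᵀ
v_2 = (-4, -10, 4, 0, 0)ᵀ
v_3 = (1, 0, 0, 0, 0)ᵀ

Let N = A − (3)·I. We want v_3 with N^3 v_3 = 0 but N^2 v_3 ≠ 0; then v_{j-1} := N · v_j for j = 3, …, 2.

Pick v_3 = (1, 0, 0, 0, 0)ᵀ.
Then v_2 = N · v_3 = (-4, -10, 4, 0, 0)ᵀ.
Then v_1 = N · v_2 = (-2, -8, 4, 0, 0)ᵀ.

Sanity check: (A − (3)·I) v_1 = (0, 0, 0, 0, 0)ᵀ = 0. ✓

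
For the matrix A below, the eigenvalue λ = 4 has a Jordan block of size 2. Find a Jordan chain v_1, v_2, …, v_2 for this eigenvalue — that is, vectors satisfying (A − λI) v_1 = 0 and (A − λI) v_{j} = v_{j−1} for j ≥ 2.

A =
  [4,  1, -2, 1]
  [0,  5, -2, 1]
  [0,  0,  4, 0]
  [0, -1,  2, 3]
A Jordan chain for λ = 4 of length 2:
v_1 = (1, 1, 0, -1)ᵀ
v_2 = (0, 1, 0, 0)ᵀ

Let N = A − (4)·I. We want v_2 with N^2 v_2 = 0 but N^1 v_2 ≠ 0; then v_{j-1} := N · v_j for j = 2, …, 2.

Pick v_2 = (0, 1, 0, 0)ᵀ.
Then v_1 = N · v_2 = (1, 1, 0, -1)ᵀ.

Sanity check: (A − (4)·I) v_1 = (0, 0, 0, 0)ᵀ = 0. ✓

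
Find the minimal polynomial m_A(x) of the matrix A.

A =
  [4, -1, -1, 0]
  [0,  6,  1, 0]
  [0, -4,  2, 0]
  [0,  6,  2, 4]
x^3 - 12*x^2 + 48*x - 64

The characteristic polynomial is χ_A(x) = (x - 4)^4, so the eigenvalues are known. The minimal polynomial is
  m_A(x) = Π_λ (x − λ)^{k_λ}
where k_λ is the size of the *largest* Jordan block for λ (equivalently, the smallest k with (A − λI)^k v = 0 for every generalised eigenvector v of λ).

  λ = 4: largest Jordan block has size 3, contributing (x − 4)^3

So m_A(x) = (x - 4)^3 = x^3 - 12*x^2 + 48*x - 64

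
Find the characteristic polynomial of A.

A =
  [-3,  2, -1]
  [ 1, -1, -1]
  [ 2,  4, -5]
x^3 + 9*x^2 + 27*x + 27

Expanding det(x·I − A) (e.g. by cofactor expansion or by noting that A is similar to its Jordan form J, which has the same characteristic polynomial as A) gives
  χ_A(x) = x^3 + 9*x^2 + 27*x + 27
which factors as (x + 3)^3. The eigenvalues (with algebraic multiplicities) are λ = -3 with multiplicity 3.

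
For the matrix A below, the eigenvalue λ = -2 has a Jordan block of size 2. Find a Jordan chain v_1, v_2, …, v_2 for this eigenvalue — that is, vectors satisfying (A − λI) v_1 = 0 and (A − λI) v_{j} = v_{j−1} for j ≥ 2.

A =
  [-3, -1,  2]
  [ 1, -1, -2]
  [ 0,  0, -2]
A Jordan chain for λ = -2 of length 2:
v_1 = (-1, 1, 0)ᵀ
v_2 = (1, 0, 0)ᵀ

Let N = A − (-2)·I. We want v_2 with N^2 v_2 = 0 but N^1 v_2 ≠ 0; then v_{j-1} := N · v_j for j = 2, …, 2.

Pick v_2 = (1, 0, 0)ᵀ.
Then v_1 = N · v_2 = (-1, 1, 0)ᵀ.

Sanity check: (A − (-2)·I) v_1 = (0, 0, 0)ᵀ = 0. ✓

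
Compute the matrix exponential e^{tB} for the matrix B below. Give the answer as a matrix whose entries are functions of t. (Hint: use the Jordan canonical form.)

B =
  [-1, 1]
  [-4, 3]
e^{tB} =
  [-2*t*exp(t) + exp(t), t*exp(t)]
  [-4*t*exp(t), 2*t*exp(t) + exp(t)]

Strategy: write B = P · J · P⁻¹ where J is a Jordan canonical form, so e^{tB} = P · e^{tJ} · P⁻¹, and e^{tJ} can be computed block-by-block.

B has Jordan form
J =
  [1, 1]
  [0, 1]
(up to reordering of blocks).

Per-block formulas:
  For a 2×2 Jordan block J_2(1): exp(t · J_2(1)) = e^(1t)·(I + t·N), where N is the 2×2 nilpotent shift.

After assembling e^{tJ} and conjugating by P, we get:

e^{tB} =
  [-2*t*exp(t) + exp(t), t*exp(t)]
  [-4*t*exp(t), 2*t*exp(t) + exp(t)]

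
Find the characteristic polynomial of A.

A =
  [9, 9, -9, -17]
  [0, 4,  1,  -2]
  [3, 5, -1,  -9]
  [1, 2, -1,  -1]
x^4 - 11*x^3 + 45*x^2 - 81*x + 54

Expanding det(x·I − A) (e.g. by cofactor expansion or by noting that A is similar to its Jordan form J, which has the same characteristic polynomial as A) gives
  χ_A(x) = x^4 - 11*x^3 + 45*x^2 - 81*x + 54
which factors as (x - 3)^3*(x - 2). The eigenvalues (with algebraic multiplicities) are λ = 2 with multiplicity 1, λ = 3 with multiplicity 3.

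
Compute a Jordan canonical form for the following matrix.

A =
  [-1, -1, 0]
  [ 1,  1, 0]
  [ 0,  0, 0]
J_2(0) ⊕ J_1(0)

The characteristic polynomial is
  det(x·I − A) = x^3

Eigenvalues and multiplicities (the geometric multiplicity of λ is n − rank(A − λI), which equals the number of Jordan blocks for λ):
  λ = 0: algebraic multiplicity = 3, geometric multiplicity = 2

Determining the block sizes for each eigenvalue:
  λ = 0: 2 blocks summing to 3 forces exactly one block of size 2 and the rest size 1 → block sizes [2, 1]

Assembling the blocks gives a Jordan form
J =
  [0, 1, 0]
  [0, 0, 0]
  [0, 0, 0]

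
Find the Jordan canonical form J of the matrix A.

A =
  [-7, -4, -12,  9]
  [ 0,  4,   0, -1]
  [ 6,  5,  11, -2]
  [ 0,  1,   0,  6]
J_1(-1) ⊕ J_3(5)

The characteristic polynomial is
  det(x·I − A) = x^4 - 14*x^3 + 60*x^2 - 50*x - 125 = (x - 5)^3*(x + 1)

Eigenvalues and multiplicities (the geometric multiplicity of λ is n − rank(A − λI), which equals the number of Jordan blocks for λ):
  λ = -1: algebraic multiplicity = 1, geometric multiplicity = 1
  λ = 5: algebraic multiplicity = 3, geometric multiplicity = 1

Determining the block sizes for each eigenvalue:
  λ = -1: one block (gm = 1), so the single block has size am = 1 → block sizes [1]
  λ = 5: one block (gm = 1), so the single block has size am = 3 → block sizes [3]

Assembling the blocks gives a Jordan form
J =
  [-1, 0, 0, 0]
  [ 0, 5, 1, 0]
  [ 0, 0, 5, 1]
  [ 0, 0, 0, 5]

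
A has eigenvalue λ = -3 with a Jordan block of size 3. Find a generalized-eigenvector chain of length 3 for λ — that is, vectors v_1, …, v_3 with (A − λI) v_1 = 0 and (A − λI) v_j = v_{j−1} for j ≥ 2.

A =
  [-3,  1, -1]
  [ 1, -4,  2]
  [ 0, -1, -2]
A Jordan chain for λ = -3 of length 3:
v_1 = (1, -1, -1)ᵀ
v_2 = (0, 1, 0)ᵀ
v_3 = (1, 0, 0)ᵀ

Let N = A − (-3)·I. We want v_3 with N^3 v_3 = 0 but N^2 v_3 ≠ 0; then v_{j-1} := N · v_j for j = 3, …, 2.

Pick v_3 = (1, 0, 0)ᵀ.
Then v_2 = N · v_3 = (0, 1, 0)ᵀ.
Then v_1 = N · v_2 = (1, -1, -1)ᵀ.

Sanity check: (A − (-3)·I) v_1 = (0, 0, 0)ᵀ = 0. ✓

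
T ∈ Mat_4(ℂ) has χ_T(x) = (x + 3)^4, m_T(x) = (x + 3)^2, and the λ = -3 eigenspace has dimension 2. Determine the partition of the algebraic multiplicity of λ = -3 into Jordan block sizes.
Block sizes for λ = -3: [2, 2]

Step 1 — from the characteristic polynomial, algebraic multiplicity of λ = -3 is 4. From dim ker(T − (-3)·I) = 2, there are exactly 2 Jordan blocks for λ = -3.
Step 2 — from the minimal polynomial, the factor (x + 3)^2 tells us the largest block for λ = -3 has size 2.
Step 3 — with total size 4, 2 blocks, and largest block 2, the block sizes (in nonincreasing order) are [2, 2].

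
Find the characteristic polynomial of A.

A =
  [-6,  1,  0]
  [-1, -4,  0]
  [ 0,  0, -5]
x^3 + 15*x^2 + 75*x + 125

Expanding det(x·I − A) (e.g. by cofactor expansion or by noting that A is similar to its Jordan form J, which has the same characteristic polynomial as A) gives
  χ_A(x) = x^3 + 15*x^2 + 75*x + 125
which factors as (x + 5)^3. The eigenvalues (with algebraic multiplicities) are λ = -5 with multiplicity 3.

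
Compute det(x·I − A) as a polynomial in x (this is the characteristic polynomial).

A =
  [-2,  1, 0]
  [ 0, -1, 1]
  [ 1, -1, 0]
x^3 + 3*x^2 + 3*x + 1

Expanding det(x·I − A) (e.g. by cofactor expansion or by noting that A is similar to its Jordan form J, which has the same characteristic polynomial as A) gives
  χ_A(x) = x^3 + 3*x^2 + 3*x + 1
which factors as (x + 1)^3. The eigenvalues (with algebraic multiplicities) are λ = -1 with multiplicity 3.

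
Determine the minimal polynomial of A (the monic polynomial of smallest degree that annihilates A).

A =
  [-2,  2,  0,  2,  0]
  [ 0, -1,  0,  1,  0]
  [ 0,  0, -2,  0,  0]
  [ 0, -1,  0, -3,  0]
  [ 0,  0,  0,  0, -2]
x^2 + 4*x + 4

The characteristic polynomial is χ_A(x) = (x + 2)^5, so the eigenvalues are known. The minimal polynomial is
  m_A(x) = Π_λ (x − λ)^{k_λ}
where k_λ is the size of the *largest* Jordan block for λ (equivalently, the smallest k with (A − λI)^k v = 0 for every generalised eigenvector v of λ).

  λ = -2: largest Jordan block has size 2, contributing (x + 2)^2

So m_A(x) = (x + 2)^2 = x^2 + 4*x + 4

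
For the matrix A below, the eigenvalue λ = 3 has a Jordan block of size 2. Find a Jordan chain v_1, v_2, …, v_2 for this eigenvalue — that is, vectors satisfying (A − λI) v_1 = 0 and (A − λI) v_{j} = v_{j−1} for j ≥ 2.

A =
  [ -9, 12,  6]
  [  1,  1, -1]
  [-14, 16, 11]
A Jordan chain for λ = 3 of length 2:
v_1 = (0, -1, 2)ᵀ
v_2 = (1, 1, 0)ᵀ

Let N = A − (3)·I. We want v_2 with N^2 v_2 = 0 but N^1 v_2 ≠ 0; then v_{j-1} := N · v_j for j = 2, …, 2.

Pick v_2 = (1, 1, 0)ᵀ.
Then v_1 = N · v_2 = (0, -1, 2)ᵀ.

Sanity check: (A − (3)·I) v_1 = (0, 0, 0)ᵀ = 0. ✓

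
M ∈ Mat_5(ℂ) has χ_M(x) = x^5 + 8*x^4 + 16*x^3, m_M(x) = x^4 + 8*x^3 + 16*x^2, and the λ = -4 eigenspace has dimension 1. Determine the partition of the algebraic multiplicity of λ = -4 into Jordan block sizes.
Block sizes for λ = -4: [2]

Step 1 — from the characteristic polynomial, algebraic multiplicity of λ = -4 is 2. From dim ker(M − (-4)·I) = 1, there are exactly 1 Jordan blocks for λ = -4.
Step 2 — from the minimal polynomial, the factor (x + 4)^2 tells us the largest block for λ = -4 has size 2.
Step 3 — with total size 2, 1 blocks, and largest block 2, the block sizes (in nonincreasing order) are [2].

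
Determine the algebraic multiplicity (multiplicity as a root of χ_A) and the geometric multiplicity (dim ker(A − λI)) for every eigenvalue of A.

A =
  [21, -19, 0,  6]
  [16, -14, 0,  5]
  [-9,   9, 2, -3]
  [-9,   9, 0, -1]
λ = 2: alg = 4, geom = 2

Step 1 — factor the characteristic polynomial to read off the algebraic multiplicities:
  χ_A(x) = (x - 2)^4

Step 2 — compute geometric multiplicities via the rank-nullity identity g(λ) = n − rank(A − λI):
  rank(A − (2)·I) = 2, so dim ker(A − (2)·I) = n − 2 = 2

Summary:
  λ = 2: algebraic multiplicity = 4, geometric multiplicity = 2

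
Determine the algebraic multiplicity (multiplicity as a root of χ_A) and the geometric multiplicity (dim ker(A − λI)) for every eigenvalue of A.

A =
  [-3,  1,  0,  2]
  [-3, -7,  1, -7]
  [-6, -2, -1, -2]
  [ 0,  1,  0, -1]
λ = -3: alg = 4, geom = 2

Step 1 — factor the characteristic polynomial to read off the algebraic multiplicities:
  χ_A(x) = (x + 3)^4

Step 2 — compute geometric multiplicities via the rank-nullity identity g(λ) = n − rank(A − λI):
  rank(A − (-3)·I) = 2, so dim ker(A − (-3)·I) = n − 2 = 2

Summary:
  λ = -3: algebraic multiplicity = 4, geometric multiplicity = 2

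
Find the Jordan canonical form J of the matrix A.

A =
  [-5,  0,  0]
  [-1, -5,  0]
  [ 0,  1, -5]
J_3(-5)

The characteristic polynomial is
  det(x·I − A) = x^3 + 15*x^2 + 75*x + 125 = (x + 5)^3

Eigenvalues and multiplicities (the geometric multiplicity of λ is n − rank(A − λI), which equals the number of Jordan blocks for λ):
  λ = -5: algebraic multiplicity = 3, geometric multiplicity = 1

Determining the block sizes for each eigenvalue:
  λ = -5: one block (gm = 1), so the single block has size am = 3 → block sizes [3]

Assembling the blocks gives a Jordan form
J =
  [-5,  1,  0]
  [ 0, -5,  1]
  [ 0,  0, -5]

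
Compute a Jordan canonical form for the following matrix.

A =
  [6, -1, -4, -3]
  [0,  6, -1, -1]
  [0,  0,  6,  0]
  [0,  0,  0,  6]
J_3(6) ⊕ J_1(6)

The characteristic polynomial is
  det(x·I − A) = x^4 - 24*x^3 + 216*x^2 - 864*x + 1296 = (x - 6)^4

Eigenvalues and multiplicities (the geometric multiplicity of λ is n − rank(A − λI), which equals the number of Jordan blocks for λ):
  λ = 6: algebraic multiplicity = 4, geometric multiplicity = 2

Determining the block sizes for each eigenvalue:
  λ = 6: with am = 4 and gm = 2, the partition is not yet determined (e.g. several partitions of 4 into 2 parts exist). Let N = A − (6)·I. Computing rank(N^1) = 2, rank(N^2) = 1, rank(N^3) = 0; the number of blocks of size ≥ j is rank(N^{j−1}) − rank(N^j), giving [2, 1, 1]. So we have 1 block(s) of size 3, 1 block(s) of size 1 → block sizes [3, 1]

Assembling the blocks gives a Jordan form
J =
  [6, 1, 0, 0]
  [0, 6, 1, 0]
  [0, 0, 6, 0]
  [0, 0, 0, 6]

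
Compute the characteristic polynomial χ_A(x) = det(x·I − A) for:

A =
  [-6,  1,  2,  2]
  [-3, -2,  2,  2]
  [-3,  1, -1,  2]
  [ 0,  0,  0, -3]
x^4 + 12*x^3 + 54*x^2 + 108*x + 81

Expanding det(x·I − A) (e.g. by cofactor expansion or by noting that A is similar to its Jordan form J, which has the same characteristic polynomial as A) gives
  χ_A(x) = x^4 + 12*x^3 + 54*x^2 + 108*x + 81
which factors as (x + 3)^4. The eigenvalues (with algebraic multiplicities) are λ = -3 with multiplicity 4.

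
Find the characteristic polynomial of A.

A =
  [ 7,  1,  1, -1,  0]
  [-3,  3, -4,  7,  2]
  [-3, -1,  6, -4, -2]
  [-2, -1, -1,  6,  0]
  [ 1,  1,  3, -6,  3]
x^5 - 25*x^4 + 250*x^3 - 1250*x^2 + 3125*x - 3125

Expanding det(x·I − A) (e.g. by cofactor expansion or by noting that A is similar to its Jordan form J, which has the same characteristic polynomial as A) gives
  χ_A(x) = x^5 - 25*x^4 + 250*x^3 - 1250*x^2 + 3125*x - 3125
which factors as (x - 5)^5. The eigenvalues (with algebraic multiplicities) are λ = 5 with multiplicity 5.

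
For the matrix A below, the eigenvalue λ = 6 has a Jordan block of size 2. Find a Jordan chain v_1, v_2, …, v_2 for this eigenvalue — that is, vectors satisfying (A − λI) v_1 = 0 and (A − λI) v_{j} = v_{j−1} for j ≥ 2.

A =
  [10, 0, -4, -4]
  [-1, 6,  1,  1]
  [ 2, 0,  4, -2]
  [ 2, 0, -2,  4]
A Jordan chain for λ = 6 of length 2:
v_1 = (4, -1, 2, 2)ᵀ
v_2 = (1, 0, 0, 0)ᵀ

Let N = A − (6)·I. We want v_2 with N^2 v_2 = 0 but N^1 v_2 ≠ 0; then v_{j-1} := N · v_j for j = 2, …, 2.

Pick v_2 = (1, 0, 0, 0)ᵀ.
Then v_1 = N · v_2 = (4, -1, 2, 2)ᵀ.

Sanity check: (A − (6)·I) v_1 = (0, 0, 0, 0)ᵀ = 0. ✓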